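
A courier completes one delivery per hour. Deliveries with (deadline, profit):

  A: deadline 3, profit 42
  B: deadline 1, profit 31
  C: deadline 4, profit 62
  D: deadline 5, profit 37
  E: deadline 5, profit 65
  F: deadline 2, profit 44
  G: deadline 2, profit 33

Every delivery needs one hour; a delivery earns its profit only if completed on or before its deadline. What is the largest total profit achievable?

250

Sort by profit descending; place each in the latest free slot ≤ its deadline.
Profit order: E=65 C=62 F=44 A=42 D=37 G=33 B=31
Assign: E→slot 5, C→slot 4, F→slot 2, A→slot 3, D→slot 1, G skipped, B skipped.
Slots: [1:D] [2:F] [3:A] [4:C] [5:E]
Profit = 37 + 44 + 42 + 62 + 65 = 250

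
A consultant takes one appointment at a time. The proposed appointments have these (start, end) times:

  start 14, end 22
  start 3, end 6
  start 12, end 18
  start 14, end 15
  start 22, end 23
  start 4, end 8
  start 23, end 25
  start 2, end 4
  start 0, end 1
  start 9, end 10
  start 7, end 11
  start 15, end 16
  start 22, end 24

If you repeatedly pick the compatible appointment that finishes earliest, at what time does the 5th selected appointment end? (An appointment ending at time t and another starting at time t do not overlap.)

15

Greedy by earliest finish: after sorting by end time, pick each interval compatible with the last pick.
Sorted by end: (0,1)  (2,4)  (3,6)  (4,8)  (9,10)  (7,11)  (14,15)  (15,16)  (12,18)  (14,22)  (22,23)  (22,24)  (23,25)
take (0,1); take (2,4); take (4,8); take (9,10); take (14,15); take (15,16); skip (14,22); take (22,23); skip (22,24); take (23,25).
Selected: (0,1) (2,4) (4,8) (9,10) (14,15) (15,16) (22,23) (23,25)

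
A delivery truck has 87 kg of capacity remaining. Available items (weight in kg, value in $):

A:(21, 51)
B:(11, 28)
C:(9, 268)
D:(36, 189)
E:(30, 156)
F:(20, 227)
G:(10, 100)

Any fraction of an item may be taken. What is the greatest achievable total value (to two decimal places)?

Greedy by value/weight ratio, highest first.
Order: C (268/9=29.78) > F (227/20=11.35) > G (100/10=10.00) > D (189/36=5.25) > E (156/30=5.20) > B (28/11=2.55) > A (51/21=2.43)
Fill: take C (9 @ 268) → take F (20 @ 227) → take G (10 @ 100) → take D (36 @ 189) → take 12/30 of E → 62.40; 87/87 used.
Total value = 846.40

846.40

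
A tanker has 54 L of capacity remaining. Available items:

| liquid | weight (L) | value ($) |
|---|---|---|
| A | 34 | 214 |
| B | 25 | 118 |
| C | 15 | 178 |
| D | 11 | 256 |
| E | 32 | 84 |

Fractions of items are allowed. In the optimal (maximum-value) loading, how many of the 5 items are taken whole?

2

Greedy by value/weight ratio, highest first.
Ratios (sorted): D 23.27, C 11.87, A 6.29, B 4.72, E 2.62
take D (11 @ 256); take C (15 @ 178); take 28/34 of A → 176.24. Capacity used 54/54.
2 item(s) taken whole; one partial (take 28/34 of A).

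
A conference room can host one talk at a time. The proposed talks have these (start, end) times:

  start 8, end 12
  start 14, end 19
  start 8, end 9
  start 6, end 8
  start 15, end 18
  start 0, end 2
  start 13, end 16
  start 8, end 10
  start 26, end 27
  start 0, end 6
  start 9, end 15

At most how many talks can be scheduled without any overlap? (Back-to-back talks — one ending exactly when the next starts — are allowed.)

Order by finish time; keep every interval that doesn't clash with the previous kept one.
By end time: (0,2), (0,6), (6,8), (8,9), (8,10), (8,12), (9,15), (13,16), (15,18), (14,19), (26,27).
Pick (0,2); next start ≥ 2 → (6,8); next start ≥ 8 → (8,9); next start ≥ 9 → (9,15); next start ≥ 15 → (15,18); next start ≥ 18 → (26,27).
Selected 6 talks.

6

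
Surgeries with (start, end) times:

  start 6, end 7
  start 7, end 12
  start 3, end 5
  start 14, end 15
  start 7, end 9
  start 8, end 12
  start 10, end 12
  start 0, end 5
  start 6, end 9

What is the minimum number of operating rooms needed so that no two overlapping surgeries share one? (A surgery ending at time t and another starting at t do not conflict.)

starts: [0, 3, 6, 6, 7, 7, 8, 10, 14]
ends:   [5, 5, 7, 9, 9, 12, 12, 12, 15]
s0→1 s3→2 e5→1 e5→0 s6→1 s6→2 e7→1 s7→2 s7→3 s8→4  — peak 4.

4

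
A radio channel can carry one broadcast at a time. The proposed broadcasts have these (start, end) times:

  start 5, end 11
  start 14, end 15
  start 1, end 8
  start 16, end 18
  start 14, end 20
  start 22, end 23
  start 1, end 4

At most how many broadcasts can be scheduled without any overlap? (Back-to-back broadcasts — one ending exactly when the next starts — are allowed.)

Order by finish time; keep every interval that doesn't clash with the previous kept one.
By end time: (1,4), (1,8), (5,11), (14,15), (16,18), (14,20), (22,23).
Pick (1,4); next start ≥ 4 → (5,11); next start ≥ 11 → (14,15); next start ≥ 15 → (16,18); next start ≥ 18 → (22,23).
Selected 5 broadcasts.

5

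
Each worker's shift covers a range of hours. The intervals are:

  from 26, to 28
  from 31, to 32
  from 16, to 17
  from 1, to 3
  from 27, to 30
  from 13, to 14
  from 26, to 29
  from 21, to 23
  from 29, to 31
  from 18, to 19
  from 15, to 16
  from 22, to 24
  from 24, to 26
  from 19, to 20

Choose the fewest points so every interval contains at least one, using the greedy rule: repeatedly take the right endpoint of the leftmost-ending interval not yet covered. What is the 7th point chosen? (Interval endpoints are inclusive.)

30

Sort by right endpoint; whenever an interval is uncovered, place a point at its right end.
By right end: [1,3]  [13,14]  [15,16]  [16,17]  [18,19]  [19,20]  [21,23]  [22,24]  [24,26]  [26,28]  [26,29]  [27,30]  [29,31]  [31,32]
[1,3] uncovered → point at 3; [13,14] uncovered → point at 14; [15,16] uncovered → point at 16; [18,19] uncovered → point at 19; [21,23] uncovered → point at 23; [24,26] uncovered → point at 26; [27,30] uncovered → point at 30; [31,32] uncovered → point at 32.
Points: 3, 14, 16, 19, 23, 26, 30, 32 (8 total).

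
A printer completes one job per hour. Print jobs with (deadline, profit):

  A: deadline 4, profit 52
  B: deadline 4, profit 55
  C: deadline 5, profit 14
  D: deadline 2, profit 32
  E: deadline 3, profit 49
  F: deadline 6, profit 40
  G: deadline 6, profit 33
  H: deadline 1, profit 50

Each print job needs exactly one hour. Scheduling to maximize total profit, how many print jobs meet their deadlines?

By profit: B(d4,55), A(d4,52), H(d1,50), E(d3,49), F(d6,40), G(d6,33), D(d2,32), C(d5,14)
B→slot 4; A→slot 3; H→slot 1; E→slot 2; F→slot 6; G→slot 5; D skipped; C skipped.
6 of 8 scheduled.

6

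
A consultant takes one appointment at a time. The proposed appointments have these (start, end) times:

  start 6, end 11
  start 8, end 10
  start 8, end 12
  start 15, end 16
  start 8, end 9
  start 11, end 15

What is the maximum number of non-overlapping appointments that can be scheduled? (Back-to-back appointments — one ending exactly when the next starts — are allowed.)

3

Sort by end time and greedily take each interval whose start is ≥ the last chosen end.
Sorted by end: (8,9)  (8,10)  (6,11)  (8,12)  (11,15)  (15,16)
take (8,9); take (11,15); take (15,16).
Selected 3 appointments.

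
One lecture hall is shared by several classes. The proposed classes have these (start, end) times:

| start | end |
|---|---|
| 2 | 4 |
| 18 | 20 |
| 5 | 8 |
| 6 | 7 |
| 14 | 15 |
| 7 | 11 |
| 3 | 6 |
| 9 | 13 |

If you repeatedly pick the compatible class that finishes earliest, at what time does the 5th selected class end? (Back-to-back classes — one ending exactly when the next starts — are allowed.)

20

Sort by end time and greedily take each interval whose start is ≥ the last chosen end.
Sorted by end: (2,4)  (3,6)  (6,7)  (5,8)  (7,11)  (9,13)  (14,15)  (18,20)
take (2,4); take (6,7); take (7,11); skip (9,13); take (14,15); take (18,20).
Selected: (2,4) (6,7) (7,11) (14,15) (18,20)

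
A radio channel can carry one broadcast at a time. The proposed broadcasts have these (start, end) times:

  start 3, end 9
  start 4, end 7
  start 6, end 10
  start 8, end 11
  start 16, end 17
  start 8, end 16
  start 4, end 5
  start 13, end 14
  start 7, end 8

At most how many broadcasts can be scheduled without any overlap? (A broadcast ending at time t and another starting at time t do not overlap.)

Sort by end time and greedily take each interval whose start is ≥ the last chosen end.
Sorted by end: (4,5)  (4,7)  (7,8)  (3,9)  (6,10)  (8,11)  (13,14)  (8,16)  (16,17)
take (4,5); take (7,8); take (8,11); take (13,14); skip (8,16); take (16,17).
Selected 5 broadcasts.

5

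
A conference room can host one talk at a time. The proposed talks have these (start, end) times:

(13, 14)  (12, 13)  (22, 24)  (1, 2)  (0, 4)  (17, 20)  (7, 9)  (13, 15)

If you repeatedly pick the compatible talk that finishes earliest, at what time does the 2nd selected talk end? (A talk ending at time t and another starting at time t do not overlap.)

By end time: (1,2), (0,4), (7,9), (12,13), (13,14), (13,15), (17,20), (22,24).
Pick (1,2); next start ≥ 2 → (7,9); next start ≥ 9 → (12,13); next start ≥ 13 → (13,14); next start ≥ 14 → (17,20); next start ≥ 20 → (22,24).
Selected: (1,2) (7,9) (12,13) (13,14) (17,20) (22,24)

9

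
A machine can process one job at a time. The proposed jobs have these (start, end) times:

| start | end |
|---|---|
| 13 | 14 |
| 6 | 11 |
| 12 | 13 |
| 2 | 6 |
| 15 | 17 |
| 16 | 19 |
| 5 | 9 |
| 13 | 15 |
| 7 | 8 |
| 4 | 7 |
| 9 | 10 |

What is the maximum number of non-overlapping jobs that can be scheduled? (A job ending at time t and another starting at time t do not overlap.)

Order by finish time; keep every interval that doesn't clash with the previous kept one.
By end time: (2,6), (4,7), (7,8), (5,9), (9,10), (6,11), (12,13), (13,14), (13,15), (15,17), (16,19).
Pick (2,6); next start ≥ 6 → (7,8); next start ≥ 8 → (9,10); next start ≥ 10 → (12,13); next start ≥ 13 → (13,14); next start ≥ 14 → (15,17).
Selected 6 jobs.

6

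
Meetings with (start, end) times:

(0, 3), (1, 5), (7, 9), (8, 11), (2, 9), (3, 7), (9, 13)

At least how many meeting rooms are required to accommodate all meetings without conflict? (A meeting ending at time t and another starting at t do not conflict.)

Events (time:±→running): 0:+→1 1:+→2 2:+→3 … peak 3.

3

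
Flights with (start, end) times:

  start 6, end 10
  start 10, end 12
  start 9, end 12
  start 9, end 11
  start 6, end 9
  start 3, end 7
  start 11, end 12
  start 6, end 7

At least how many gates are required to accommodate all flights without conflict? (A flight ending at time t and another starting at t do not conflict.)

4

The answer is the maximum number of intervals overlapping at any instant.
starts: [3, 6, 6, 6, 9, 9, 10, 11]
ends:   [7, 7, 9, 10, 11, 12, 12, 12]
s3→1 s6→2 s6→3 s6→4  — peak 4.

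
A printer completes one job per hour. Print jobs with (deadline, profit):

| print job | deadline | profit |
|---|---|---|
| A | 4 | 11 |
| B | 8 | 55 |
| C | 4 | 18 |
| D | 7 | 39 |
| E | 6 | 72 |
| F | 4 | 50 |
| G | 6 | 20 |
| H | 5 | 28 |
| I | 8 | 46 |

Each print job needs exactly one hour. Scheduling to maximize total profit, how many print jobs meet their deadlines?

8

Sort by profit descending; place each in the latest free slot ≤ its deadline.
By profit: E(d6,72), B(d8,55), F(d4,50), I(d8,46), D(d7,39), H(d5,28), G(d6,20), C(d4,18), A(d4,11)
E→slot 6; B→slot 8; F→slot 4; I→slot 7; D→slot 5; H→slot 3; G→slot 2; C→slot 1; A skipped.
8 of 9 scheduled.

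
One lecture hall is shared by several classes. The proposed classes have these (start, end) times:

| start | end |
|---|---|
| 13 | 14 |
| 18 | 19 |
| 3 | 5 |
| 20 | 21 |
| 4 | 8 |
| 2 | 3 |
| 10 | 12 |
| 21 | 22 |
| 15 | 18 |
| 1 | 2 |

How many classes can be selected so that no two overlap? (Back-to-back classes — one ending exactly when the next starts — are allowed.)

Greedy by earliest finish: after sorting by end time, pick each interval compatible with the last pick.
By end time: (1,2), (2,3), (3,5), (4,8), (10,12), (13,14), (15,18), (18,19), (20,21), (21,22).
Pick (1,2); next start ≥ 2 → (2,3); next start ≥ 3 → (3,5); next start ≥ 5 → (10,12); next start ≥ 12 → (13,14); next start ≥ 14 → (15,18); next start ≥ 18 → (18,19); next start ≥ 19 → (20,21); next start ≥ 21 → (21,22).
Selected 9 classes.

9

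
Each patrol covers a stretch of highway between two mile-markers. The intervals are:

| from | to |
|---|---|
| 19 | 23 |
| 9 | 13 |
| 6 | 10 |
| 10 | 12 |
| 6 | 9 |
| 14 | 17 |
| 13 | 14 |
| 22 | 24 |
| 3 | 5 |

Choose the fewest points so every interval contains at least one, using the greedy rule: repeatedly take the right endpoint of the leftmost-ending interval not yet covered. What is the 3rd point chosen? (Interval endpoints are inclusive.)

By right end: [3,5]  [6,9]  [6,10]  [10,12]  [9,13]  [13,14]  [14,17]  [19,23]  [22,24]
[3,5] uncovered → point at 5; [6,9] uncovered → point at 9; [10,12] uncovered → point at 12; [13,14] uncovered → point at 14; [19,23] uncovered → point at 23.
Points: 5, 9, 12, 14, 23 (5 total).

12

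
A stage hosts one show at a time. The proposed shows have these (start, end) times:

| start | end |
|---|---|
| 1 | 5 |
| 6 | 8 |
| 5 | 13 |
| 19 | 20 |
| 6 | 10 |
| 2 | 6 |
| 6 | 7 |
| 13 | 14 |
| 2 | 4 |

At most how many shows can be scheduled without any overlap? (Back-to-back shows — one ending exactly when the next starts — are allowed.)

4

Sorted by end: (2,4)  (1,5)  (2,6)  (6,7)  (6,8)  (6,10)  (5,13)  (13,14)  (19,20)
take (2,4); skip (2,6); take (6,7); take (13,14); take (19,20).
Selected 4 shows.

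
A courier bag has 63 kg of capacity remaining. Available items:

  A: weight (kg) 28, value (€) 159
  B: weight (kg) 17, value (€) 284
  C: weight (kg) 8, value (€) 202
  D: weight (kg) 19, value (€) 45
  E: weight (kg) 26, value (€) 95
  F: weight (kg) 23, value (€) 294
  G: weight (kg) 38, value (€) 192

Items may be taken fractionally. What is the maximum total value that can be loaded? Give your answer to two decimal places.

865.18

Order: C (202/8=25.25) > B (284/17=16.71) > F (294/23=12.78) > A (159/28=5.68) > G (192/38=5.05) > E (95/26=3.65) > D (45/19=2.37)
Fill: take C (8 @ 202) → take B (17 @ 284) → take F (23 @ 294) → take 15/28 of A → 85.18; 63/63 used.
Total value = 865.18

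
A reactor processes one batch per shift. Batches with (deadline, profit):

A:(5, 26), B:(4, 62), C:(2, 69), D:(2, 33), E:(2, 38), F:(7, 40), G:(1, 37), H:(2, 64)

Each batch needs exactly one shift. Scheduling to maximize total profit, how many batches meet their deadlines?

Profit order: C=69 H=64 B=62 F=40 E=38 G=37 D=33 A=26
Assign: C→slot 2, H→slot 1, B→slot 4, F→slot 7, E skipped, G skipped, D skipped, A→slot 5.
Slots: [1:H] [2:C] [4:B] [5:A] [7:F]
5 of 8 scheduled.

5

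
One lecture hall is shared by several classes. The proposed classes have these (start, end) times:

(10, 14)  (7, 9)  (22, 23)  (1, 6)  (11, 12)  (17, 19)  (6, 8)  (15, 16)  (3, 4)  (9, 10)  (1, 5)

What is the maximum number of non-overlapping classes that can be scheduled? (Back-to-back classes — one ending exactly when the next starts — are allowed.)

7

Order by finish time; keep every interval that doesn't clash with the previous kept one.
By end time: (3,4), (1,5), (1,6), (6,8), (7,9), (9,10), (11,12), (10,14), (15,16), (17,19), (22,23).
Pick (3,4); next start ≥ 4 → (6,8); next start ≥ 8 → (9,10); next start ≥ 10 → (11,12); next start ≥ 12 → (15,16); next start ≥ 16 → (17,19); next start ≥ 19 → (22,23).
Selected 7 classes.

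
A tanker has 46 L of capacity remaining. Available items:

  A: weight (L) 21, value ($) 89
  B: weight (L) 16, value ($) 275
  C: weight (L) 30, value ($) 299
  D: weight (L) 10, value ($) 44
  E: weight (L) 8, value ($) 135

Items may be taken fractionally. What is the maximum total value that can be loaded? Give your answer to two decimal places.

Greedy by value/weight ratio, highest first.
Ratios (sorted): B 17.19, E 16.88, C 9.97, D 4.40, A 4.24
take B (16 @ 275); take E (8 @ 135); take 22/30 of C → 219.27. Capacity used 46/46.
Total value = 629.27

629.27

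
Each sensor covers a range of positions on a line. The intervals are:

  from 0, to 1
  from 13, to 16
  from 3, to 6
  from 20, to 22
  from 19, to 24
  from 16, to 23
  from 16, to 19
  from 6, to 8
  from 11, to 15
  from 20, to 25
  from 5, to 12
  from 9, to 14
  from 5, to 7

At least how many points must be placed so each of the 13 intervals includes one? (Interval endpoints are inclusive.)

5

Process intervals by earliest right end; each time one isn't hit yet, stab at its right endpoint.
Sorted: [0,1] [3,6] [5,7] [6,8] [5,12] [9,14] [11,15] [13,16] [16,19] [20,22] [16,23] [19,24] [20,25]
{[0,1]} hit by 1; {[3,6],[5,7],[6,8],[5,12]} hit by 6; {[9,14],[11,15],[13,16]} hit by 14; {[16,19]} hit by 19; {[20,22],[16,23],[19,24],[20,25]} hit by 22.
Points: 1, 6, 14, 19, 22 (5 total).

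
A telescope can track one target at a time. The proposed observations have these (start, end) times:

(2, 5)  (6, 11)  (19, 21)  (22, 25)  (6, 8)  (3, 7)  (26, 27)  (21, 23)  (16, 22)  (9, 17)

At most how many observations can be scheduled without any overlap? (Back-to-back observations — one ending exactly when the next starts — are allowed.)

By end time: (2,5), (3,7), (6,8), (6,11), (9,17), (19,21), (16,22), (21,23), (22,25), (26,27).
Pick (2,5); next start ≥ 5 → (6,8); next start ≥ 8 → (9,17); next start ≥ 17 → (19,21); next start ≥ 21 → (21,23); next start ≥ 23 → (26,27).
Selected 6 observations.

6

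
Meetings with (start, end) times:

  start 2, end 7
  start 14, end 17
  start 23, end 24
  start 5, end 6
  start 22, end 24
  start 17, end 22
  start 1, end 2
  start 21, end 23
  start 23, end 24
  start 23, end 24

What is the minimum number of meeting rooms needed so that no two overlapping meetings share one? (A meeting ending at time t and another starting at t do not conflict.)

4

The answer is the maximum number of intervals overlapping at any instant.
starts: [1, 2, 5, 14, 17, 21, 22, 23, 23, 23]
ends:   [2, 6, 7, 17, 22, 23, 24, 24, 24, 24]
s1→1 e2→0 s2→1 s5→2 e6→1 e7→0 s14→1 e17→0 s17→1 s21→2 e22→1 s22→2 e23→1 s23→2 s23→3 s23→4  — peak 4.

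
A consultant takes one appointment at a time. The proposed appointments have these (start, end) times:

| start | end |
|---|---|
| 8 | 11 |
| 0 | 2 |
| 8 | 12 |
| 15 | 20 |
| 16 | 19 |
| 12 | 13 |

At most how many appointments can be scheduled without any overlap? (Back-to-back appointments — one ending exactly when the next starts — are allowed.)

4

Greedy by earliest finish: after sorting by end time, pick each interval compatible with the last pick.
Sorted by end: (0,2)  (8,11)  (8,12)  (12,13)  (16,19)  (15,20)
take (0,2); take (8,11); take (12,13); take (16,19).
Selected 4 appointments.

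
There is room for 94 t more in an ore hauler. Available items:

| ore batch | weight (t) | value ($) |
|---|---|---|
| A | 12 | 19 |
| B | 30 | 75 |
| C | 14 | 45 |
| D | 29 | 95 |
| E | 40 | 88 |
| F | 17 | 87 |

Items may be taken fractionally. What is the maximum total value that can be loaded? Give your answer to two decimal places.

Ratios (sorted): F 5.12, D 3.28, C 3.21, B 2.50, E 2.20, A 1.58
take F (17 @ 87); take D (29 @ 95); take C (14 @ 45); take B (30 @ 75); take 4/40 of E → 8.80. Capacity used 94/94.
Total value = 310.80

310.80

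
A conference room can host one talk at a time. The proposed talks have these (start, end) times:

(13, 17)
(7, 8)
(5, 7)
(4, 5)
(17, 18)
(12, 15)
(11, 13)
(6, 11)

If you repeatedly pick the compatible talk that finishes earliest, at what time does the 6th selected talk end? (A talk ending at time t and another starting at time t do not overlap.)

Order by finish time; keep every interval that doesn't clash with the previous kept one.
Sorted by end: (4,5)  (5,7)  (7,8)  (6,11)  (11,13)  (12,15)  (13,17)  (17,18)
take (4,5); take (5,7); take (7,8); take (11,13); take (13,17); take (17,18).
Selected: (4,5) (5,7) (7,8) (11,13) (13,17) (17,18)

18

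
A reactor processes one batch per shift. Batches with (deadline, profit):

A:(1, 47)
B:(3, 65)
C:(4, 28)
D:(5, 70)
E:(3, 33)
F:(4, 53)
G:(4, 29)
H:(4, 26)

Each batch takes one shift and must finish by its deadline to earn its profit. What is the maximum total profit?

By profit: D(d5,70), B(d3,65), F(d4,53), A(d1,47), E(d3,33), G(d4,29), C(d4,28), H(d4,26)
D→slot 5; B→slot 3; F→slot 4; A→slot 1; E→slot 2; G skipped; C skipped; H skipped.
Profit = 47 + 33 + 65 + 53 + 70 = 268

268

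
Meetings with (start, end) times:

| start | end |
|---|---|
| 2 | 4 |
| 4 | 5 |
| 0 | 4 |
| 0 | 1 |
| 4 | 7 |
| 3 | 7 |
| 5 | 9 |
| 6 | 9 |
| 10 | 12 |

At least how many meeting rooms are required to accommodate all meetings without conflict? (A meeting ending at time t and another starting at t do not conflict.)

Count concurrent intervals with a sweep; the peak is the room count.
Events (time:±→running): 0:+→1 0:+→2 1:-→1 2:+→2 3:+→3 4:-→2 4:-→1 4:+→2 4:+→3 5:-→2 5:+→3 6:+→4 … peak 4.

4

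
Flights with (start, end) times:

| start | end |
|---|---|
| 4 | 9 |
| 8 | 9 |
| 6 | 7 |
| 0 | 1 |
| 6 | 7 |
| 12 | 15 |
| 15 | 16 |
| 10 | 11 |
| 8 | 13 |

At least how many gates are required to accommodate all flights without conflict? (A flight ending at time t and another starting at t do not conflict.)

The answer is the maximum number of intervals overlapping at any instant.
starts: [0, 4, 6, 6, 8, 8, 10, 12, 15]
ends:   [1, 7, 7, 9, 9, 11, 13, 15, 16]
s0→1 e1→0 s4→1 s6→2 s6→3  — peak 3.

3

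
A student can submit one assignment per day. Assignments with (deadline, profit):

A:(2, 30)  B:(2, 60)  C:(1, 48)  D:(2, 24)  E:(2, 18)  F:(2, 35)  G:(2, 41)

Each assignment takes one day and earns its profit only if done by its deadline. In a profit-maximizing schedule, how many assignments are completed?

2

By profit: B(d2,60), C(d1,48), G(d2,41), F(d2,35), A(d2,30), D(d2,24), E(d2,18)
B→slot 2; C→slot 1; G skipped; F skipped; A skipped; D skipped; E skipped.
2 of 7 scheduled.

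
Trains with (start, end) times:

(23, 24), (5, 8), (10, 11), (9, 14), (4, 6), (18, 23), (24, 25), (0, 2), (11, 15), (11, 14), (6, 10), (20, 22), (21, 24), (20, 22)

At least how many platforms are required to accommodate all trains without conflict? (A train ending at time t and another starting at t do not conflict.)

4

Count concurrent intervals with a sweep; the peak is the room count.
Events (time:±→running): 0:+→1 2:-→0 4:+→1 5:+→2 6:-→1 6:+→2 8:-→1 9:+→2 10:-→1 10:+→2 11:-→1 11:+→2 11:+→3 14:-→2 14:-→1 15:-→0 18:+→1 20:+→2 20:+→3 21:+→4 … peak 4.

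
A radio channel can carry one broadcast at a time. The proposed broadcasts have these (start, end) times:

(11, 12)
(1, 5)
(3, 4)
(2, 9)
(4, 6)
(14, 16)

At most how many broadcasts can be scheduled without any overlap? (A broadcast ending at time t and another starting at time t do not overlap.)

Sorted by end: (3,4)  (1,5)  (4,6)  (2,9)  (11,12)  (14,16)
take (3,4); take (4,6); skip (2,9); take (11,12); take (14,16).
Selected 4 broadcasts.

4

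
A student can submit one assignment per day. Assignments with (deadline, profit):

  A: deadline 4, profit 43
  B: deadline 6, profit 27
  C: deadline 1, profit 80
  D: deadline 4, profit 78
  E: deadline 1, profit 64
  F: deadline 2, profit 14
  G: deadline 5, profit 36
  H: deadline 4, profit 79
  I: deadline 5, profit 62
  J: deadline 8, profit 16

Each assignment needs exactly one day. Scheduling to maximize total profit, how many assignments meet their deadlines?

7

Take jobs in profit order; each goes to the latest open slot no later than its deadline.
Profit order: C=80 H=79 D=78 E=64 I=62 A=43 G=36 B=27 J=16 F=14
Assign: C→slot 1, H→slot 4, D→slot 3, E skipped, I→slot 5, A→slot 2, G skipped, B→slot 6, J→slot 8, F skipped.
Slots: [1:C] [2:A] [3:D] [4:H] [5:I] [6:B] [8:J]
7 of 10 scheduled.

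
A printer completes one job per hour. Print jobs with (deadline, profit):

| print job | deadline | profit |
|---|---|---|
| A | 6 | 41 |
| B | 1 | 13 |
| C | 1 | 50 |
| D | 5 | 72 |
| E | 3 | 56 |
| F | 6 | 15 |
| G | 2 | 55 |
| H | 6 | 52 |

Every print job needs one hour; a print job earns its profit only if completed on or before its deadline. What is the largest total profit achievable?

326

Take jobs in profit order; each goes to the latest open slot no later than its deadline.
Profit order: D=72 E=56 G=55 H=52 C=50 A=41 F=15 B=13
Assign: D→slot 5, E→slot 3, G→slot 2, H→slot 6, C→slot 1, A→slot 4, F skipped, B skipped.
Slots: [1:C] [2:G] [3:E] [4:A] [5:D] [6:H]
Profit = 50 + 55 + 56 + 41 + 72 + 52 = 326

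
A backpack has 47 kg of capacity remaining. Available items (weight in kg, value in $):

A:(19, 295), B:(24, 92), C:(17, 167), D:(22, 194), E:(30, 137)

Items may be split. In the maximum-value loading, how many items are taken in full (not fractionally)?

2

Greedy by value/weight ratio, highest first.
Order: A (295/19=15.53) > C (167/17=9.82) > D (194/22=8.82) > E (137/30=4.57) > B (92/24=3.83)
Fill: take A (19 @ 295) → take C (17 @ 167) → take 11/22 of D → 97.00; 47/47 used.
2 item(s) taken whole; one partial (take 11/22 of D).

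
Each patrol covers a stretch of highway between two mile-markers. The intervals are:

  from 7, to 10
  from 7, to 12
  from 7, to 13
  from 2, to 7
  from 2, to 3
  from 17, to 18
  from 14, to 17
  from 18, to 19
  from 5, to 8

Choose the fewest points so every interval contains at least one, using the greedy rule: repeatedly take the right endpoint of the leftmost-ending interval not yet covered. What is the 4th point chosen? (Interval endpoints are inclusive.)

19

Sorted: [2,3] [2,7] [5,8] [7,10] [7,12] [7,13] [14,17] [17,18] [18,19]
{[2,3],[2,7]} hit by 3; {[5,8],[7,10],[7,12],[7,13]} hit by 8; {[14,17],[17,18]} hit by 17; {[18,19]} hit by 19.
Points: 3, 8, 17, 19 (4 total).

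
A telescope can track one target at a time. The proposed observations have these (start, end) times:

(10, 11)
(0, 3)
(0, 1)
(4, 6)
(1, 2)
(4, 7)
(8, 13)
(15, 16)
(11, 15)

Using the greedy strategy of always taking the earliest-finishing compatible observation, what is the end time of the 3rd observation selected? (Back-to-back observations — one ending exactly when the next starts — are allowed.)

By end time: (0,1), (1,2), (0,3), (4,6), (4,7), (10,11), (8,13), (11,15), (15,16).
Pick (0,1); next start ≥ 1 → (1,2); next start ≥ 2 → (4,6); next start ≥ 6 → (10,11); next start ≥ 11 → (11,15); next start ≥ 15 → (15,16).
Selected: (0,1) (1,2) (4,6) (10,11) (11,15) (15,16)

6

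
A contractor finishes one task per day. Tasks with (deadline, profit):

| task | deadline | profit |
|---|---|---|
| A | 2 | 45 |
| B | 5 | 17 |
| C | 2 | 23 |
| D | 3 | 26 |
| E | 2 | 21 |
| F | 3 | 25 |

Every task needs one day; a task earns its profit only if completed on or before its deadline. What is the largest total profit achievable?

113

Sort by profit descending; place each in the latest free slot ≤ its deadline.
Profit order: A=45 D=26 F=25 C=23 E=21 B=17
Assign: A→slot 2, D→slot 3, F→slot 1, C skipped, E skipped, B→slot 5.
Slots: [1:F] [2:A] [3:D] [5:B]
Profit = 25 + 45 + 26 + 17 = 113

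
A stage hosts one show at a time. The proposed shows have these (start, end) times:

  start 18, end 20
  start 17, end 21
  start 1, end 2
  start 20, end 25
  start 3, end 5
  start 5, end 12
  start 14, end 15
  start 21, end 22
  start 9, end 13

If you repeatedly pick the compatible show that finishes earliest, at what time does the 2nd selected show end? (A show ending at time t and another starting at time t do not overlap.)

Sorted by end: (1,2)  (3,5)  (5,12)  (9,13)  (14,15)  (18,20)  (17,21)  (21,22)  (20,25)
take (1,2); take (3,5); take (5,12); skip (9,13); take (14,15); take (18,20); take (21,22); skip (20,25).
Selected: (1,2) (3,5) (5,12) (14,15) (18,20) (21,22)

5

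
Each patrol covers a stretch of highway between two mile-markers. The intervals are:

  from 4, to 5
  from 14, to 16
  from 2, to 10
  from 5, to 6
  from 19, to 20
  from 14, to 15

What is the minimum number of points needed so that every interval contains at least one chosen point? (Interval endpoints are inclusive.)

Sort by right endpoint; whenever an interval is uncovered, place a point at its right end.
Sorted: [4,5] [5,6] [2,10] [14,15] [14,16] [19,20]
{[4,5],[5,6],[2,10]} hit by 5; {[14,15],[14,16]} hit by 15; {[19,20]} hit by 20.
Points: 5, 15, 20 (3 total).

3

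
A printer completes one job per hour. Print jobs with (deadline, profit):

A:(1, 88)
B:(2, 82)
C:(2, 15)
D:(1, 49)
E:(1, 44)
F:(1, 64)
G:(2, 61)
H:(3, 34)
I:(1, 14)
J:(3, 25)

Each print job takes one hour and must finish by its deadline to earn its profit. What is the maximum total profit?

Sort by profit descending; place each in the latest free slot ≤ its deadline.
By profit: A(d1,88), B(d2,82), F(d1,64), G(d2,61), D(d1,49), E(d1,44), H(d3,34), J(d3,25), C(d2,15), I(d1,14)
A→slot 1; B→slot 2; F skipped; G skipped; D skipped; E skipped; H→slot 3; J skipped; C skipped; I skipped.
Profit = 88 + 82 + 34 = 204

204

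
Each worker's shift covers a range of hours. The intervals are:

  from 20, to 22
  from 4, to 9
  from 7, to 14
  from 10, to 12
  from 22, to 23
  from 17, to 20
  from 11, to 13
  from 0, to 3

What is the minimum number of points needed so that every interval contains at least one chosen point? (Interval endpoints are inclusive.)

Sorted: [0,3] [4,9] [10,12] [11,13] [7,14] [17,20] [20,22] [22,23]
{[0,3]} hit by 3; {[4,9]} hit by 9; {[10,12],[11,13],[7,14]} hit by 12; {[17,20],[20,22]} hit by 20; {[22,23]} hit by 23.
Points: 3, 9, 12, 20, 23 (5 total).

5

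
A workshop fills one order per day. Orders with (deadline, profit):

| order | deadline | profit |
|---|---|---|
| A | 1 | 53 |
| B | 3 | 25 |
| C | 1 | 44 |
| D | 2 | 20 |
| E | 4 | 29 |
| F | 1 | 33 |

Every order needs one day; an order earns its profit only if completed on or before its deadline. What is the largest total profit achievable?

127

Profit order: A=53 C=44 F=33 E=29 B=25 D=20
Assign: A→slot 1, C skipped, F skipped, E→slot 4, B→slot 3, D→slot 2.
Slots: [1:A] [2:D] [3:B] [4:E]
Profit = 53 + 20 + 25 + 29 = 127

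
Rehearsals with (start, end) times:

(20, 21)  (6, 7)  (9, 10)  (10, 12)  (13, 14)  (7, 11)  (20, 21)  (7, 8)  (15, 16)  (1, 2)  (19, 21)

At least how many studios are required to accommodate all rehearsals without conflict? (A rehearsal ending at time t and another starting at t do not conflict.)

starts: [1, 6, 7, 7, 9, 10, 13, 15, 19, 20, 20]
ends:   [2, 7, 8, 10, 11, 12, 14, 16, 21, 21, 21]
s1→1 e2→0 s6→1 e7→0 s7→1 s7→2 e8→1 s9→2 e10→1 s10→2 e11→1 e12→0 s13→1 e14→0 s15→1 e16→0 s19→1 s20→2 s20→3  — peak 3.

3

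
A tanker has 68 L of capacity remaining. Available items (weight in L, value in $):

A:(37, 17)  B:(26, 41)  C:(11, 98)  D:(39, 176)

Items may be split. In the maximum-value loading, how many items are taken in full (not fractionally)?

2

Ratios (sorted): C 8.91, D 4.51, B 1.58, A 0.46
take C (11 @ 98); take D (39 @ 176); take 18/26 of B → 28.38. Capacity used 68/68.
2 item(s) taken whole; one partial (take 18/26 of B).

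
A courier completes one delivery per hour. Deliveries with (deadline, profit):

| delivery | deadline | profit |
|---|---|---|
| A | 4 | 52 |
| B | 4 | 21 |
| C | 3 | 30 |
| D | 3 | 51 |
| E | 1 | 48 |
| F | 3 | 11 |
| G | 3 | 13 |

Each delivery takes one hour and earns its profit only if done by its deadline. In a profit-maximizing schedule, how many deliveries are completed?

Take jobs in profit order; each goes to the latest open slot no later than its deadline.
By profit: A(d4,52), D(d3,51), E(d1,48), C(d3,30), B(d4,21), G(d3,13), F(d3,11)
A→slot 4; D→slot 3; E→slot 1; C→slot 2; B skipped; G skipped; F skipped.
4 of 7 scheduled.

4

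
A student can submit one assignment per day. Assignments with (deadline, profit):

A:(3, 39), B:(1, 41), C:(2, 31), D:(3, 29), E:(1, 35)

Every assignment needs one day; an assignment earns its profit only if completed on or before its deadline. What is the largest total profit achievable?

Sort by profit descending; place each in the latest free slot ≤ its deadline.
By profit: B(d1,41), A(d3,39), E(d1,35), C(d2,31), D(d3,29)
B→slot 1; A→slot 3; E skipped; C→slot 2; D skipped.
Profit = 41 + 31 + 39 = 111

111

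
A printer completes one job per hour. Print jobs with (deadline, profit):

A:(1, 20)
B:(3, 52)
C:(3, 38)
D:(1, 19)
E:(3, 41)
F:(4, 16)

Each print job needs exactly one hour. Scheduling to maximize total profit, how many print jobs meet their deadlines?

Sort by profit descending; place each in the latest free slot ≤ its deadline.
By profit: B(d3,52), E(d3,41), C(d3,38), A(d1,20), D(d1,19), F(d4,16)
B→slot 3; E→slot 2; C→slot 1; A skipped; D skipped; F→slot 4.
4 of 6 scheduled.

4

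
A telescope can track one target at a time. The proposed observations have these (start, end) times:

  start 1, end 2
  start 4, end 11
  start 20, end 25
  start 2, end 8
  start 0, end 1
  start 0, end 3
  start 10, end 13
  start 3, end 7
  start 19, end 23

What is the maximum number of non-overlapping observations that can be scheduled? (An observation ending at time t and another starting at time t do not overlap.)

5

Greedy by earliest finish: after sorting by end time, pick each interval compatible with the last pick.
By end time: (0,1), (1,2), (0,3), (3,7), (2,8), (4,11), (10,13), (19,23), (20,25).
Pick (0,1); next start ≥ 1 → (1,2); next start ≥ 2 → (3,7); next start ≥ 7 → (10,13); next start ≥ 13 → (19,23).
Selected 5 observations.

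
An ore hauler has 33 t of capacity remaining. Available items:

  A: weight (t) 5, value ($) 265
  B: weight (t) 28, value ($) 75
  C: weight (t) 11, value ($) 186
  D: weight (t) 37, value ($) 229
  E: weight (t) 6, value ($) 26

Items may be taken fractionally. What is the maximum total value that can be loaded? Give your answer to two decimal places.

Greedy by value/weight ratio, highest first.
Order: A (265/5=53.00) > C (186/11=16.91) > D (229/37=6.19) > E (26/6=4.33) > B (75/28=2.68)
Fill: take A (5 @ 265) → take C (11 @ 186) → take 17/37 of D → 105.22; 33/33 used.
Total value = 556.22

556.22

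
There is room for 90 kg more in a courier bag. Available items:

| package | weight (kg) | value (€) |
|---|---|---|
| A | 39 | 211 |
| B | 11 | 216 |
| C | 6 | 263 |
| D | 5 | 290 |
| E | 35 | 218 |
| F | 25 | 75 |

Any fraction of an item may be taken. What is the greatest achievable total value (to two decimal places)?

Greedy by value/weight ratio, highest first.
Order: D (290/5=58.00) > C (263/6=43.83) > B (216/11=19.64) > E (218/35=6.23) > A (211/39=5.41) > F (75/25=3.00)
Fill: take D (5 @ 290) → take C (6 @ 263) → take B (11 @ 216) → take E (35 @ 218) → take 33/39 of A → 178.54; 90/90 used.
Total value = 1165.54

1165.54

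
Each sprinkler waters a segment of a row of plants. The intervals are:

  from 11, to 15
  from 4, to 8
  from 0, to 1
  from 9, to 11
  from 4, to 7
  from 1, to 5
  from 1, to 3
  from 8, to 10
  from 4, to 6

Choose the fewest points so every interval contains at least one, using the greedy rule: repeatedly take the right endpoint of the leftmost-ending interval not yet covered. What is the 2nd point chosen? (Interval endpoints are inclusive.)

6

Sort by right endpoint; whenever an interval is uncovered, place a point at its right end.
By right end: [0,1]  [1,3]  [1,5]  [4,6]  [4,7]  [4,8]  [8,10]  [9,11]  [11,15]
[0,1] uncovered → point at 1; [4,6] uncovered → point at 6; [8,10] uncovered → point at 10; [11,15] uncovered → point at 15.
Points: 1, 6, 10, 15 (4 total).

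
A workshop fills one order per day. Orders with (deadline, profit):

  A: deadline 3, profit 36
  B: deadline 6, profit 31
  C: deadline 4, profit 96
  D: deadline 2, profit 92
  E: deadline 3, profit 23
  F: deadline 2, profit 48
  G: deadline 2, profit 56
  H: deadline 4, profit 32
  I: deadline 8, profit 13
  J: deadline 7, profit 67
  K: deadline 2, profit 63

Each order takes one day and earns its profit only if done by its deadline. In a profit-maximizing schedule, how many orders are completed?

7

Sort by profit descending; place each in the latest free slot ≤ its deadline.
By profit: C(d4,96), D(d2,92), J(d7,67), K(d2,63), G(d2,56), F(d2,48), A(d3,36), H(d4,32), B(d6,31), E(d3,23), I(d8,13)
C→slot 4; D→slot 2; J→slot 7; K→slot 1; G skipped; F skipped; A→slot 3; H skipped; B→slot 6; E skipped; I→slot 8.
7 of 11 scheduled.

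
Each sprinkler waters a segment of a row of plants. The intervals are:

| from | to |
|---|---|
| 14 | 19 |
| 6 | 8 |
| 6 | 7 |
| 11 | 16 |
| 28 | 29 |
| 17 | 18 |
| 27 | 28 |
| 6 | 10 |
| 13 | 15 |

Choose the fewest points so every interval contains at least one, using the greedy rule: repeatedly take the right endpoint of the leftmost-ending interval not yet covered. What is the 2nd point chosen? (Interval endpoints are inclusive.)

Sort by right endpoint; whenever an interval is uncovered, place a point at its right end.
Sorted: [6,7] [6,8] [6,10] [13,15] [11,16] [17,18] [14,19] [27,28] [28,29]
{[6,7],[6,8],[6,10]} hit by 7; {[13,15],[11,16]} hit by 15; {[17,18],[14,19]} hit by 18; {[27,28],[28,29]} hit by 28.
Points: 7, 15, 18, 28 (4 total).

15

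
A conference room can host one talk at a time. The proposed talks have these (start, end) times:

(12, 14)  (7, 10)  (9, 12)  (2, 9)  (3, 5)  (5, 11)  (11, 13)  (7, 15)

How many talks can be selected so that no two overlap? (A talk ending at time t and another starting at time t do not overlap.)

By end time: (3,5), (2,9), (7,10), (5,11), (9,12), (11,13), (12,14), (7,15).
Pick (3,5); next start ≥ 5 → (7,10); next start ≥ 10 → (11,13).
Selected 3 talks.

3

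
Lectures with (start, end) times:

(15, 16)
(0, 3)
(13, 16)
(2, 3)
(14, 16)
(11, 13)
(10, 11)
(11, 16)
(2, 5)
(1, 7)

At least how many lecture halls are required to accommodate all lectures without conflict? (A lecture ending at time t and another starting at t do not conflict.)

starts: [0, 1, 2, 2, 10, 11, 11, 13, 14, 15]
ends:   [3, 3, 5, 7, 11, 13, 16, 16, 16, 16]
s0→1 s1→2 s2→3 s2→4  — peak 4.

4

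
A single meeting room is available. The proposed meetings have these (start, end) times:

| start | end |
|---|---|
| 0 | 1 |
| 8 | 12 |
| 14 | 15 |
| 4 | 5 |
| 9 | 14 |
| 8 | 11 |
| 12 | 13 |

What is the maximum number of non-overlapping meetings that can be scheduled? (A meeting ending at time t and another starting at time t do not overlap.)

5

Order by finish time; keep every interval that doesn't clash with the previous kept one.
By end time: (0,1), (4,5), (8,11), (8,12), (12,13), (9,14), (14,15).
Pick (0,1); next start ≥ 1 → (4,5); next start ≥ 5 → (8,11); next start ≥ 11 → (12,13); next start ≥ 13 → (14,15).
Selected 5 meetings.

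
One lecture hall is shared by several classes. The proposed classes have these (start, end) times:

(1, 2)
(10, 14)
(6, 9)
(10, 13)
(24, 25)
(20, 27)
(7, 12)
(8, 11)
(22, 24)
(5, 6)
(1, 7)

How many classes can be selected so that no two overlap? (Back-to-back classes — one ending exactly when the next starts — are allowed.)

Greedy by earliest finish: after sorting by end time, pick each interval compatible with the last pick.
By end time: (1,2), (5,6), (1,7), (6,9), (8,11), (7,12), (10,13), (10,14), (22,24), (24,25), (20,27).
Pick (1,2); next start ≥ 2 → (5,6); next start ≥ 6 → (6,9); next start ≥ 9 → (10,13); next start ≥ 13 → (22,24); next start ≥ 24 → (24,25).
Selected 6 classes.

6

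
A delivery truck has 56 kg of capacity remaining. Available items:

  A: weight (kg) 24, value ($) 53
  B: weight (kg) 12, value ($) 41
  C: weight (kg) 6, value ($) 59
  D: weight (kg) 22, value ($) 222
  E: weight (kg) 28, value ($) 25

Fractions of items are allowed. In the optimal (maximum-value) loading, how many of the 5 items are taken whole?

3

Order: D (222/22=10.09) > C (59/6=9.83) > B (41/12=3.42) > A (53/24=2.21) > E (25/28=0.89)
Fill: take D (22 @ 222) → take C (6 @ 59) → take B (12 @ 41) → take 16/24 of A → 35.33; 56/56 used.
3 item(s) taken whole; one partial (take 16/24 of A).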